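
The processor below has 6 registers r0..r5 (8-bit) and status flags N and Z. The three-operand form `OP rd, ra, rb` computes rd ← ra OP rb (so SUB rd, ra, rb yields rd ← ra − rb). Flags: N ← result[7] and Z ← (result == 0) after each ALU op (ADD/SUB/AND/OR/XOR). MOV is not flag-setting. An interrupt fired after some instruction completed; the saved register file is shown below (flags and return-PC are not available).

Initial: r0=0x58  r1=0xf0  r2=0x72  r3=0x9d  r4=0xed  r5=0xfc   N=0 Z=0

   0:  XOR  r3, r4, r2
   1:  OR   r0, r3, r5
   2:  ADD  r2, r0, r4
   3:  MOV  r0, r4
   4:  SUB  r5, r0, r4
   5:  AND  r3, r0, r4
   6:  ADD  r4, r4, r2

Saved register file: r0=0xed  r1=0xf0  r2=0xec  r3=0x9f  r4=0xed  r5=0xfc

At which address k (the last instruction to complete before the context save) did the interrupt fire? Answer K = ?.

after  0: r0=0x58 r1=0xf0 r2=0x72 r3=0x9f r4=0xed r5=0xfc  N=1 Z=0
after  1: r0=0xff r1=0xf0 r2=0x72 r3=0x9f r4=0xed r5=0xfc  N=1 Z=0
after  2: r0=0xff r1=0xf0 r2=0xec r3=0x9f r4=0xed r5=0xfc  N=1 Z=0
after  3: r0=0xed r1=0xf0 r2=0xec r3=0x9f r4=0xed r5=0xfc  N=1 Z=0
-- IRQ taken; context saved, return-PC = 4 --

K = 3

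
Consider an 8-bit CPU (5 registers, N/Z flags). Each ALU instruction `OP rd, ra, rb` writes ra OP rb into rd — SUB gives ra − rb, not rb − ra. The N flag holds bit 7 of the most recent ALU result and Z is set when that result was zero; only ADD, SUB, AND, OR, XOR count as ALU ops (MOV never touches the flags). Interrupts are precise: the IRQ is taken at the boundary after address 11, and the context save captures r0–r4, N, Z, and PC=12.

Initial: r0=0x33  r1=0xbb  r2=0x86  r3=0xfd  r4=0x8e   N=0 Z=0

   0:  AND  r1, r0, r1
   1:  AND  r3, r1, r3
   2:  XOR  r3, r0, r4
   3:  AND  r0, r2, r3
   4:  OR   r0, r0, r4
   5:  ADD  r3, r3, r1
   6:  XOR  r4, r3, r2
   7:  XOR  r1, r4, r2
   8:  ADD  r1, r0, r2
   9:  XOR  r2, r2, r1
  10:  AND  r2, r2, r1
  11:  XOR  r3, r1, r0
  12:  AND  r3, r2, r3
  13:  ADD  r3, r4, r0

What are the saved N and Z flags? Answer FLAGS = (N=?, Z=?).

after  0: r0=0x33 r1=0x33 r2=0x86 r3=0xfd r4=0x8e  N=0 Z=0
after  1: r0=0x33 r1=0x33 r2=0x86 r3=0x31 r4=0x8e  N=0 Z=0
after  2: r0=0x33 r1=0x33 r2=0x86 r3=0xbd r4=0x8e  N=1 Z=0
after  3: r0=0x84 r1=0x33 r2=0x86 r3=0xbd r4=0x8e  N=1 Z=0
after  4: r0=0x8e r1=0x33 r2=0x86 r3=0xbd r4=0x8e  N=1 Z=0
after  5: r0=0x8e r1=0x33 r2=0x86 r3=0xf0 r4=0x8e  N=1 Z=0
after  6: r0=0x8e r1=0x33 r2=0x86 r3=0xf0 r4=0x76  N=0 Z=0
after  7: r0=0x8e r1=0xf0 r2=0x86 r3=0xf0 r4=0x76  N=1 Z=0
after  8: r0=0x8e r1=0x14 r2=0x86 r3=0xf0 r4=0x76  N=0 Z=0
after  9: r0=0x8e r1=0x14 r2=0x92 r3=0xf0 r4=0x76  N=1 Z=0
after 10: r0=0x8e r1=0x14 r2=0x10 r3=0xf0 r4=0x76  N=0 Z=0
after 11: r0=0x8e r1=0x14 r2=0x10 r3=0x9a r4=0x76  N=1 Z=0
-- IRQ taken; context saved, return-PC = 12 --

FLAGS = (N=1, Z=0)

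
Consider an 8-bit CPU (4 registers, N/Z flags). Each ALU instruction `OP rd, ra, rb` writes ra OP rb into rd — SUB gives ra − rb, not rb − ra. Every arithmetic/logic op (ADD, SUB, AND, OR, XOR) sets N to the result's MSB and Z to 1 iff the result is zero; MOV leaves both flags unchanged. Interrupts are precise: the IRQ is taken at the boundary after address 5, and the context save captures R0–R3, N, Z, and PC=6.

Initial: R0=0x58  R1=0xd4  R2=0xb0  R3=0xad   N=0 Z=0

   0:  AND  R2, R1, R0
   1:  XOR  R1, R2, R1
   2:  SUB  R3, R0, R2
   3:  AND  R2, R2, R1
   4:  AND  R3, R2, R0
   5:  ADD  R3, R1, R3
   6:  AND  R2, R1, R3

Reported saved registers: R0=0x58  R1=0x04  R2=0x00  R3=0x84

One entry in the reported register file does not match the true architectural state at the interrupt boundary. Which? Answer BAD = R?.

after  0: R0=0x58 R1=0xd4 R2=0x50 R3=0xad  N=0 Z=0
after  1: R0=0x58 R1=0x84 R2=0x50 R3=0xad  N=1 Z=0
after  2: R0=0x58 R1=0x84 R2=0x50 R3=0x08  N=0 Z=0
after  3: R0=0x58 R1=0x84 R2=0x00 R3=0x08  N=0 Z=1
after  4: R0=0x58 R1=0x84 R2=0x00 R3=0x00  N=0 Z=1
after  5: R0=0x58 R1=0x84 R2=0x00 R3=0x84  N=1 Z=0
-- IRQ taken; context saved, return-PC = 6 --
mismatch: R1: reported 0x04 vs actual 0x84

BAD = R1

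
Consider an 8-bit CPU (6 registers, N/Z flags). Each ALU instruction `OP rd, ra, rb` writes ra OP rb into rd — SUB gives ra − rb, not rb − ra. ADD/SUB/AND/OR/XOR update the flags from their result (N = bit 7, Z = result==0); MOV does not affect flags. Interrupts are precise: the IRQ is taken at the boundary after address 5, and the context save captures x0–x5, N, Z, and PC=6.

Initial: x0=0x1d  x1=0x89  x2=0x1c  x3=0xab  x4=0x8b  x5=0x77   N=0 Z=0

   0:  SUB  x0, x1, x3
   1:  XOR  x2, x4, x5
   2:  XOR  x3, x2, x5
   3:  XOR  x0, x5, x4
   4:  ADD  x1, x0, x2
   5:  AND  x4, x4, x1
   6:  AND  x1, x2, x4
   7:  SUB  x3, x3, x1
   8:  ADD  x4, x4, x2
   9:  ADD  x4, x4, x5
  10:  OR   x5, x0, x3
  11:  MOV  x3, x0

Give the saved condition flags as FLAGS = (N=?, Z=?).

after  0: x0=0xde x1=0x89 x2=0x1c x3=0xab x4=0x8b x5=0x77  N=1 Z=0
after  1: x0=0xde x1=0x89 x2=0xfc x3=0xab x4=0x8b x5=0x77  N=1 Z=0
after  2: x0=0xde x1=0x89 x2=0xfc x3=0x8b x4=0x8b x5=0x77  N=1 Z=0
after  3: x0=0xfc x1=0x89 x2=0xfc x3=0x8b x4=0x8b x5=0x77  N=1 Z=0
after  4: x0=0xfc x1=0xf8 x2=0xfc x3=0x8b x4=0x8b x5=0x77  N=1 Z=0
after  5: x0=0xfc x1=0xf8 x2=0xfc x3=0x8b x4=0x88 x5=0x77  N=1 Z=0
-- IRQ taken; context saved, return-PC = 6 --

FLAGS = (N=1, Z=0)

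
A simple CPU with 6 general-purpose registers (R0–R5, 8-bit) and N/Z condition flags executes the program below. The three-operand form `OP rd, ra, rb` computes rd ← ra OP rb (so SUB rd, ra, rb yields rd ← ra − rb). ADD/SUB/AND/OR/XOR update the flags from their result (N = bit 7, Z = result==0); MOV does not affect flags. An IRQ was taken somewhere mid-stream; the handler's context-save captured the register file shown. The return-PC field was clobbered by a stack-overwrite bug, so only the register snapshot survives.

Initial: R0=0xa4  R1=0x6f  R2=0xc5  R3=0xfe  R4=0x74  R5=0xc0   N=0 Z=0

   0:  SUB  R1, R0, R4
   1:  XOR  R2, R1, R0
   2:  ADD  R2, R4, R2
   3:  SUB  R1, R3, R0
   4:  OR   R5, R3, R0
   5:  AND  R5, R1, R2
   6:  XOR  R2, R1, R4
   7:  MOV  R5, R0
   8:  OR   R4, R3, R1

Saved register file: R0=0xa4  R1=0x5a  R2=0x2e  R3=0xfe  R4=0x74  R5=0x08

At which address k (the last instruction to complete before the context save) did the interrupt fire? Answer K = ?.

after  0: R0=0xa4 R1=0x30 R2=0xc5 R3=0xfe R4=0x74 R5=0xc0  N=0 Z=0
after  1: R0=0xa4 R1=0x30 R2=0x94 R3=0xfe R4=0x74 R5=0xc0  N=1 Z=0
after  2: R0=0xa4 R1=0x30 R2=0x08 R3=0xfe R4=0x74 R5=0xc0  N=0 Z=0
after  3: R0=0xa4 R1=0x5a R2=0x08 R3=0xfe R4=0x74 R5=0xc0  N=0 Z=0
after  4: R0=0xa4 R1=0x5a R2=0x08 R3=0xfe R4=0x74 R5=0xfe  N=1 Z=0
after  5: R0=0xa4 R1=0x5a R2=0x08 R3=0xfe R4=0x74 R5=0x08  N=0 Z=0
after  6: R0=0xa4 R1=0x5a R2=0x2e R3=0xfe R4=0x74 R5=0x08  N=0 Z=0
-- IRQ taken; context saved, return-PC = 7 --

K = 6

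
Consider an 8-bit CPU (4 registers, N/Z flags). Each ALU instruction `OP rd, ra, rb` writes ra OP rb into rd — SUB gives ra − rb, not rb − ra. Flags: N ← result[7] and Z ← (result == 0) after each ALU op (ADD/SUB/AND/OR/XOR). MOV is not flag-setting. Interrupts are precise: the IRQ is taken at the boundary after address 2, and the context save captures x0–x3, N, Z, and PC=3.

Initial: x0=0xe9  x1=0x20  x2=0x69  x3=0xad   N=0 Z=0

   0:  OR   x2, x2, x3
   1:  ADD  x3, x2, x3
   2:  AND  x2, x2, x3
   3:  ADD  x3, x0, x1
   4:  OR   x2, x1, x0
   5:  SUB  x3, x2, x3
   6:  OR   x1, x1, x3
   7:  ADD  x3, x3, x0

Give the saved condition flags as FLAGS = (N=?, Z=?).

FLAGS = (N=1, Z=0)

after  0: x0=0xe9 x1=0x20 x2=0xed x3=0xad  N=1 Z=0
after  1: x0=0xe9 x1=0x20 x2=0xed x3=0x9a  N=1 Z=0
after  2: x0=0xe9 x1=0x20 x2=0x88 x3=0x9a  N=1 Z=0
-- IRQ taken; context saved, return-PC = 3 --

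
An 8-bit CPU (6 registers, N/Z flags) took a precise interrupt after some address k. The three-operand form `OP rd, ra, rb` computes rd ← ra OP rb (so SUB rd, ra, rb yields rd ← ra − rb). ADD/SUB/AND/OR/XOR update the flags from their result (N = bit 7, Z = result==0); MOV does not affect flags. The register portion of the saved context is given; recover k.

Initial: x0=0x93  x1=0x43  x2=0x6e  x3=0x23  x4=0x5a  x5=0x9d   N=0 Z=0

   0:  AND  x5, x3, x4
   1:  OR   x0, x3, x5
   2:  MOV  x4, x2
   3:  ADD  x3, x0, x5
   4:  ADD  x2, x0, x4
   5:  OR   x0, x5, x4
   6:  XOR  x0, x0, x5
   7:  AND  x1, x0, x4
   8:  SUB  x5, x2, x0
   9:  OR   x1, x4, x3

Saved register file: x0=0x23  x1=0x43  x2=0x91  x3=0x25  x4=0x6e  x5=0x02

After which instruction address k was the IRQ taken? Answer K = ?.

K = 4

after  0: x0=0x93 x1=0x43 x2=0x6e x3=0x23 x4=0x5a x5=0x02  N=0 Z=0
after  1: x0=0x23 x1=0x43 x2=0x6e x3=0x23 x4=0x5a x5=0x02  N=0 Z=0
after  2: x0=0x23 x1=0x43 x2=0x6e x3=0x23 x4=0x6e x5=0x02  N=0 Z=0
after  3: x0=0x23 x1=0x43 x2=0x6e x3=0x25 x4=0x6e x5=0x02  N=0 Z=0
after  4: x0=0x23 x1=0x43 x2=0x91 x3=0x25 x4=0x6e x5=0x02  N=1 Z=0
-- IRQ taken; context saved, return-PC = 5 --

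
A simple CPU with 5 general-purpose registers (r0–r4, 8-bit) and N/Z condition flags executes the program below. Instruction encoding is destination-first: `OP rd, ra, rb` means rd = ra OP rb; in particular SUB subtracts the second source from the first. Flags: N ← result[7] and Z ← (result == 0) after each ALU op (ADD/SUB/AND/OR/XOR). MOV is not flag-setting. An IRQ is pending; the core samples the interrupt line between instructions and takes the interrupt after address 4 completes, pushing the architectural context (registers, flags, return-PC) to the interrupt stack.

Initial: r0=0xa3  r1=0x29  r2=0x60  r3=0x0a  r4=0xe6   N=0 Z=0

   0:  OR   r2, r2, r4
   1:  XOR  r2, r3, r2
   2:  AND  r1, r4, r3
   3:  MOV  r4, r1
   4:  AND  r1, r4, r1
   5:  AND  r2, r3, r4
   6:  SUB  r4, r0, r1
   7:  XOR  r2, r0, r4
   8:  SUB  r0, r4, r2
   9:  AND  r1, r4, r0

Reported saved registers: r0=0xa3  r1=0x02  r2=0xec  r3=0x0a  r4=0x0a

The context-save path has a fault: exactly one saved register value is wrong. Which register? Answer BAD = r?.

after  0: r0=0xa3 r1=0x29 r2=0xe6 r3=0x0a r4=0xe6  N=1 Z=0
after  1: r0=0xa3 r1=0x29 r2=0xec r3=0x0a r4=0xe6  N=1 Z=0
after  2: r0=0xa3 r1=0x02 r2=0xec r3=0x0a r4=0xe6  N=0 Z=0
after  3: r0=0xa3 r1=0x02 r2=0xec r3=0x0a r4=0x02  N=0 Z=0
after  4: r0=0xa3 r1=0x02 r2=0xec r3=0x0a r4=0x02  N=0 Z=0
-- IRQ taken; context saved, return-PC = 5 --
mismatch: r4: reported 0x0a vs actual 0x02

BAD = r4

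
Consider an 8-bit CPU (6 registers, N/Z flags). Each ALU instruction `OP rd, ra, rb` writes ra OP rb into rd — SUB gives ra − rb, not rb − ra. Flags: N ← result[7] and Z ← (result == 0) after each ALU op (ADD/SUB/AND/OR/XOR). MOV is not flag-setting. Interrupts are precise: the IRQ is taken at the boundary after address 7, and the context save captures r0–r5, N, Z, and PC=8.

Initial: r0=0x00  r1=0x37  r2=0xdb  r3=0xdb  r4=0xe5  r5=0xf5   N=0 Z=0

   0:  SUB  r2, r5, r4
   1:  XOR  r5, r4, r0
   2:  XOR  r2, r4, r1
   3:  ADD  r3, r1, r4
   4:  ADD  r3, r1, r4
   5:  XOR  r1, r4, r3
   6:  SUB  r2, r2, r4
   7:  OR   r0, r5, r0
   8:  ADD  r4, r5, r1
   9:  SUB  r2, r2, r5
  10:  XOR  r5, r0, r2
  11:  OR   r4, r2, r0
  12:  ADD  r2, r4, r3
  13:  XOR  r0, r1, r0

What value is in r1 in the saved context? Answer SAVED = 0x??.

after  0: r0=0x00 r1=0x37 r2=0x10 r3=0xdb r4=0xe5 r5=0xf5  N=0 Z=0
after  1: r0=0x00 r1=0x37 r2=0x10 r3=0xdb r4=0xe5 r5=0xe5  N=1 Z=0
after  2: r0=0x00 r1=0x37 r2=0xd2 r3=0xdb r4=0xe5 r5=0xe5  N=1 Z=0
after  3: r0=0x00 r1=0x37 r2=0xd2 r3=0x1c r4=0xe5 r5=0xe5  N=0 Z=0
after  4: r0=0x00 r1=0x37 r2=0xd2 r3=0x1c r4=0xe5 r5=0xe5  N=0 Z=0
after  5: r0=0x00 r1=0xf9 r2=0xd2 r3=0x1c r4=0xe5 r5=0xe5  N=1 Z=0
after  6: r0=0x00 r1=0xf9 r2=0xed r3=0x1c r4=0xe5 r5=0xe5  N=1 Z=0
after  7: r0=0xe5 r1=0xf9 r2=0xed r3=0x1c r4=0xe5 r5=0xe5  N=1 Z=0
-- IRQ taken; context saved, return-PC = 8 --

SAVED = 0xf9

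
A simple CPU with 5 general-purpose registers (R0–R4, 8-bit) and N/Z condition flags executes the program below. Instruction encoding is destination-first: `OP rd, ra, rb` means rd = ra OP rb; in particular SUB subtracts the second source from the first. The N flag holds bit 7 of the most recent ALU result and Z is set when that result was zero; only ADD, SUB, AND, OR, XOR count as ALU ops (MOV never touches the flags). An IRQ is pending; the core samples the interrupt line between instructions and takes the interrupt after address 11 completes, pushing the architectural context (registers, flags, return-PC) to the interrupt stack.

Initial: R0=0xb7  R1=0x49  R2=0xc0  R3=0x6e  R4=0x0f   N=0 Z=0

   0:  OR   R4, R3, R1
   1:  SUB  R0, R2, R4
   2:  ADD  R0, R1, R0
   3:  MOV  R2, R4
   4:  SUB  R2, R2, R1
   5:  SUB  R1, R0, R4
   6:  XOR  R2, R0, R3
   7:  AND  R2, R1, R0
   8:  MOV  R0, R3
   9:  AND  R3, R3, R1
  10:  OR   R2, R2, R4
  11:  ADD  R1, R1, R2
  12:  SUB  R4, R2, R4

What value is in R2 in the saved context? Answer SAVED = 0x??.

SAVED = 0x6f

after  0: R0=0xb7 R1=0x49 R2=0xc0 R3=0x6e R4=0x6f  N=0 Z=0
after  1: R0=0x51 R1=0x49 R2=0xc0 R3=0x6e R4=0x6f  N=0 Z=0
after  2: R0=0x9a R1=0x49 R2=0xc0 R3=0x6e R4=0x6f  N=1 Z=0
after  3: R0=0x9a R1=0x49 R2=0x6f R3=0x6e R4=0x6f  N=1 Z=0
after  4: R0=0x9a R1=0x49 R2=0x26 R3=0x6e R4=0x6f  N=0 Z=0
after  5: R0=0x9a R1=0x2b R2=0x26 R3=0x6e R4=0x6f  N=0 Z=0
after  6: R0=0x9a R1=0x2b R2=0xf4 R3=0x6e R4=0x6f  N=1 Z=0
after  7: R0=0x9a R1=0x2b R2=0x0a R3=0x6e R4=0x6f  N=0 Z=0
after  8: R0=0x6e R1=0x2b R2=0x0a R3=0x6e R4=0x6f  N=0 Z=0
after  9: R0=0x6e R1=0x2b R2=0x0a R3=0x2a R4=0x6f  N=0 Z=0
after 10: R0=0x6e R1=0x2b R2=0x6f R3=0x2a R4=0x6f  N=0 Z=0
after 11: R0=0x6e R1=0x9a R2=0x6f R3=0x2a R4=0x6f  N=1 Z=0
-- IRQ taken; context saved, return-PC = 12 --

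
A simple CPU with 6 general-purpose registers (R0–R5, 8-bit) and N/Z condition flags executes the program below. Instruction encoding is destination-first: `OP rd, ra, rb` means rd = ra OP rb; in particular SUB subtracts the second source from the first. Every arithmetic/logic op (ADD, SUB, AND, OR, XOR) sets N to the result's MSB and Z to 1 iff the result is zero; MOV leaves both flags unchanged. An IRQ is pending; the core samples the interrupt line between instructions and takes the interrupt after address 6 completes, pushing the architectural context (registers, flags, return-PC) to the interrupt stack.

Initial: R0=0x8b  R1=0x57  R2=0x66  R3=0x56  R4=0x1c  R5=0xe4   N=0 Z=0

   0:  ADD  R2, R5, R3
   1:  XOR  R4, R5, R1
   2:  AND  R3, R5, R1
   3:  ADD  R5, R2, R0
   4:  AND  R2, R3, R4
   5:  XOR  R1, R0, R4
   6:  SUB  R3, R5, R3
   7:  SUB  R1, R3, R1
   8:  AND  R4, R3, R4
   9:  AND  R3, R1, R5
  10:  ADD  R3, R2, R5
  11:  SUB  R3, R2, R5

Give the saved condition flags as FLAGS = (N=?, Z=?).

after  0: R0=0x8b R1=0x57 R2=0x3a R3=0x56 R4=0x1c R5=0xe4  N=0 Z=0
after  1: R0=0x8b R1=0x57 R2=0x3a R3=0x56 R4=0xb3 R5=0xe4  N=1 Z=0
after  2: R0=0x8b R1=0x57 R2=0x3a R3=0x44 R4=0xb3 R5=0xe4  N=0 Z=0
after  3: R0=0x8b R1=0x57 R2=0x3a R3=0x44 R4=0xb3 R5=0xc5  N=1 Z=0
after  4: R0=0x8b R1=0x57 R2=0x00 R3=0x44 R4=0xb3 R5=0xc5  N=0 Z=1
after  5: R0=0x8b R1=0x38 R2=0x00 R3=0x44 R4=0xb3 R5=0xc5  N=0 Z=0
after  6: R0=0x8b R1=0x38 R2=0x00 R3=0x81 R4=0xb3 R5=0xc5  N=1 Z=0
-- IRQ taken; context saved, return-PC = 7 --

FLAGS = (N=1, Z=0)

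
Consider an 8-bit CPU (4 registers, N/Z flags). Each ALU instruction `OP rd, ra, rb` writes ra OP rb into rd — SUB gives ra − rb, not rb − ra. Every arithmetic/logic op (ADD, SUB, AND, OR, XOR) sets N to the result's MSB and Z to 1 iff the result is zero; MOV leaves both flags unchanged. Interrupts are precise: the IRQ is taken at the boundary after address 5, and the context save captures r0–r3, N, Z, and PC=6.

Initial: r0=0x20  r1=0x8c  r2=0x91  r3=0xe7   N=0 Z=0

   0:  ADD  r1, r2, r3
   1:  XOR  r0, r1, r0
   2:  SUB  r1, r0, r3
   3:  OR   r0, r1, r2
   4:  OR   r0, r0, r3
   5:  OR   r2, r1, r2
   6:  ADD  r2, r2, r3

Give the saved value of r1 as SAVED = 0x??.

SAVED = 0x71

after  0: r0=0x20 r1=0x78 r2=0x91 r3=0xe7  N=0 Z=0
after  1: r0=0x58 r1=0x78 r2=0x91 r3=0xe7  N=0 Z=0
after  2: r0=0x58 r1=0x71 r2=0x91 r3=0xe7  N=0 Z=0
after  3: r0=0xf1 r1=0x71 r2=0x91 r3=0xe7  N=1 Z=0
after  4: r0=0xf7 r1=0x71 r2=0x91 r3=0xe7  N=1 Z=0
after  5: r0=0xf7 r1=0x71 r2=0xf1 r3=0xe7  N=1 Z=0
-- IRQ taken; context saved, return-PC = 6 --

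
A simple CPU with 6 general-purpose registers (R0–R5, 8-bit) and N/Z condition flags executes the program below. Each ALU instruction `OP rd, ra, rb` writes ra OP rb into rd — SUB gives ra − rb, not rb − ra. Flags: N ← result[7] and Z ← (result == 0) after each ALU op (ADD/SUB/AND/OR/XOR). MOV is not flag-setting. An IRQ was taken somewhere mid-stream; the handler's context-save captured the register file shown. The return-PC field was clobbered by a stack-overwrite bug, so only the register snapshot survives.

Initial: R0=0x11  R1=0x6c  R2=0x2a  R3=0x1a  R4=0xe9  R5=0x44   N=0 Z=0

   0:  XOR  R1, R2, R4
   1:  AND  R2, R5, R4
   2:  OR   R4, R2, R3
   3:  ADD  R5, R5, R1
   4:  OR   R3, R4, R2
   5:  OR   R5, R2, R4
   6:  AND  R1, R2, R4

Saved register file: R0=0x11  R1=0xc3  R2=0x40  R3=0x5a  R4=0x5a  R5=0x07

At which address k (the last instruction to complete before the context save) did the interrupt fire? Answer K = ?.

after  0: R0=0x11 R1=0xc3 R2=0x2a R3=0x1a R4=0xe9 R5=0x44  N=1 Z=0
after  1: R0=0x11 R1=0xc3 R2=0x40 R3=0x1a R4=0xe9 R5=0x44  N=0 Z=0
after  2: R0=0x11 R1=0xc3 R2=0x40 R3=0x1a R4=0x5a R5=0x44  N=0 Z=0
after  3: R0=0x11 R1=0xc3 R2=0x40 R3=0x1a R4=0x5a R5=0x07  N=0 Z=0
after  4: R0=0x11 R1=0xc3 R2=0x40 R3=0x5a R4=0x5a R5=0x07  N=0 Z=0
-- IRQ taken; context saved, return-PC = 5 --

K = 4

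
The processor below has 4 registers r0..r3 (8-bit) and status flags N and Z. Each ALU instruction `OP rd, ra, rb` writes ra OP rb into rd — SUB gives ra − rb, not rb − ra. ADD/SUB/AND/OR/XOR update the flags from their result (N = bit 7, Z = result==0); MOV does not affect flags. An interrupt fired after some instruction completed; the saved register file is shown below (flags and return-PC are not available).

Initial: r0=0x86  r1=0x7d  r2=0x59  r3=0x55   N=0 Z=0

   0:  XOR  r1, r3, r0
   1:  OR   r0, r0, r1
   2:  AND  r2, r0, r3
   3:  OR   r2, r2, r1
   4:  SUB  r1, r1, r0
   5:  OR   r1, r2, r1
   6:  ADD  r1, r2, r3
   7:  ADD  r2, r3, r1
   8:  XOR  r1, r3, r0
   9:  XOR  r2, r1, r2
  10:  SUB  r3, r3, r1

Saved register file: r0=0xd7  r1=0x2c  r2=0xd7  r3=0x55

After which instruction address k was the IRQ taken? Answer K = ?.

K = 6

after  0: r0=0x86 r1=0xd3 r2=0x59 r3=0x55  N=1 Z=0
after  1: r0=0xd7 r1=0xd3 r2=0x59 r3=0x55  N=1 Z=0
after  2: r0=0xd7 r1=0xd3 r2=0x55 r3=0x55  N=0 Z=0
after  3: r0=0xd7 r1=0xd3 r2=0xd7 r3=0x55  N=1 Z=0
after  4: r0=0xd7 r1=0xfc r2=0xd7 r3=0x55  N=1 Z=0
after  5: r0=0xd7 r1=0xff r2=0xd7 r3=0x55  N=1 Z=0
after  6: r0=0xd7 r1=0x2c r2=0xd7 r3=0x55  N=0 Z=0
-- IRQ taken; context saved, return-PC = 7 --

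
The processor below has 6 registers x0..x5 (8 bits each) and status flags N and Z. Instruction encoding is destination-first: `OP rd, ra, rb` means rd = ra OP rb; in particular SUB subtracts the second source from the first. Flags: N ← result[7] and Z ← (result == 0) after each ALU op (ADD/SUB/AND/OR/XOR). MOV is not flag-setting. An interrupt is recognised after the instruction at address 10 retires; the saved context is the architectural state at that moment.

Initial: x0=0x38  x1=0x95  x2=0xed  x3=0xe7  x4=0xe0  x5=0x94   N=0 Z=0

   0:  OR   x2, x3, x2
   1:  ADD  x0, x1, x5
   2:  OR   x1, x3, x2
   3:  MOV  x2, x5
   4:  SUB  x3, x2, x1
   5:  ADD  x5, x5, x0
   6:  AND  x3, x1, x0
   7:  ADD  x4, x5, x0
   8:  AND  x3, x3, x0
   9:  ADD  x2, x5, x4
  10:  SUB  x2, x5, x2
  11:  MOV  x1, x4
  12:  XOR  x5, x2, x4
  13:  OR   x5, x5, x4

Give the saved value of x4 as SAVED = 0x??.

SAVED = 0xe6

after  0: x0=0x38 x1=0x95 x2=0xef x3=0xe7 x4=0xe0 x5=0x94  N=1 Z=0
after  1: x0=0x29 x1=0x95 x2=0xef x3=0xe7 x4=0xe0 x5=0x94  N=0 Z=0
after  2: x0=0x29 x1=0xef x2=0xef x3=0xe7 x4=0xe0 x5=0x94  N=1 Z=0
after  3: x0=0x29 x1=0xef x2=0x94 x3=0xe7 x4=0xe0 x5=0x94  N=1 Z=0
after  4: x0=0x29 x1=0xef x2=0x94 x3=0xa5 x4=0xe0 x5=0x94  N=1 Z=0
after  5: x0=0x29 x1=0xef x2=0x94 x3=0xa5 x4=0xe0 x5=0xbd  N=1 Z=0
after  6: x0=0x29 x1=0xef x2=0x94 x3=0x29 x4=0xe0 x5=0xbd  N=0 Z=0
after  7: x0=0x29 x1=0xef x2=0x94 x3=0x29 x4=0xe6 x5=0xbd  N=1 Z=0
after  8: x0=0x29 x1=0xef x2=0x94 x3=0x29 x4=0xe6 x5=0xbd  N=0 Z=0
after  9: x0=0x29 x1=0xef x2=0xa3 x3=0x29 x4=0xe6 x5=0xbd  N=1 Z=0
after 10: x0=0x29 x1=0xef x2=0x1a x3=0x29 x4=0xe6 x5=0xbd  N=0 Z=0
-- IRQ taken; context saved, return-PC = 11 --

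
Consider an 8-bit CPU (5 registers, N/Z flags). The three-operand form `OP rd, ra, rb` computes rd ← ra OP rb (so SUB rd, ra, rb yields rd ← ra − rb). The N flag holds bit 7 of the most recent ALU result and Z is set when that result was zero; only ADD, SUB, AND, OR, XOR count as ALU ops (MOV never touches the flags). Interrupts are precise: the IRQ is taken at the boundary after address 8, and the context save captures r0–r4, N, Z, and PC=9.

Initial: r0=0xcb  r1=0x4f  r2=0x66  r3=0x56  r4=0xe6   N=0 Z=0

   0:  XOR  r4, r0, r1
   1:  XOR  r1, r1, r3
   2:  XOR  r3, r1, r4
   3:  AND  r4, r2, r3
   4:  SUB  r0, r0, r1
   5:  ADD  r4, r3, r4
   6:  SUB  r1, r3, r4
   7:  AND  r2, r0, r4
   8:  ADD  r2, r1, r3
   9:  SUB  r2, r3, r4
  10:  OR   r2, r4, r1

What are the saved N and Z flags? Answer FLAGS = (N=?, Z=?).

FLAGS = (N=1, Z=0)

after  0: r0=0xcb r1=0x4f r2=0x66 r3=0x56 r4=0x84  N=1 Z=0
after  1: r0=0xcb r1=0x19 r2=0x66 r3=0x56 r4=0x84  N=0 Z=0
after  2: r0=0xcb r1=0x19 r2=0x66 r3=0x9d r4=0x84  N=1 Z=0
after  3: r0=0xcb r1=0x19 r2=0x66 r3=0x9d r4=0x04  N=0 Z=0
after  4: r0=0xb2 r1=0x19 r2=0x66 r3=0x9d r4=0x04  N=1 Z=0
after  5: r0=0xb2 r1=0x19 r2=0x66 r3=0x9d r4=0xa1  N=1 Z=0
after  6: r0=0xb2 r1=0xfc r2=0x66 r3=0x9d r4=0xa1  N=1 Z=0
after  7: r0=0xb2 r1=0xfc r2=0xa0 r3=0x9d r4=0xa1  N=1 Z=0
after  8: r0=0xb2 r1=0xfc r2=0x99 r3=0x9d r4=0xa1  N=1 Z=0
-- IRQ taken; context saved, return-PC = 9 --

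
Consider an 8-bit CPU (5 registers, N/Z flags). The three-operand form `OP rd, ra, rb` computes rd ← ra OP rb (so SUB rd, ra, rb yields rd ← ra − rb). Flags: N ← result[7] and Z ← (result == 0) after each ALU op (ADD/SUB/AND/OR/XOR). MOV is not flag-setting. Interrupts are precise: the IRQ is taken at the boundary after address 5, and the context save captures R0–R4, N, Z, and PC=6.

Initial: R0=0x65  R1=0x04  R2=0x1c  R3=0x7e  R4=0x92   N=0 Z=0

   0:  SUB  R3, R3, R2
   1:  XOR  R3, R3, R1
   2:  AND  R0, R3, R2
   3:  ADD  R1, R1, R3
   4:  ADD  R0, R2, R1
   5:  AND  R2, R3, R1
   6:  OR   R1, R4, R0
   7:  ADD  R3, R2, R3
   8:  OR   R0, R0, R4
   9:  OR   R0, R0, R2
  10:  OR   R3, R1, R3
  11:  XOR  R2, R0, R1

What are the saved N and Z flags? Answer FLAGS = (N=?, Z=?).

after  0: R0=0x65 R1=0x04 R2=0x1c R3=0x62 R4=0x92  N=0 Z=0
after  1: R0=0x65 R1=0x04 R2=0x1c R3=0x66 R4=0x92  N=0 Z=0
after  2: R0=0x04 R1=0x04 R2=0x1c R3=0x66 R4=0x92  N=0 Z=0
after  3: R0=0x04 R1=0x6a R2=0x1c R3=0x66 R4=0x92  N=0 Z=0
after  4: R0=0x86 R1=0x6a R2=0x1c R3=0x66 R4=0x92  N=1 Z=0
after  5: R0=0x86 R1=0x6a R2=0x62 R3=0x66 R4=0x92  N=0 Z=0
-- IRQ taken; context saved, return-PC = 6 --

FLAGS = (N=0, Z=0)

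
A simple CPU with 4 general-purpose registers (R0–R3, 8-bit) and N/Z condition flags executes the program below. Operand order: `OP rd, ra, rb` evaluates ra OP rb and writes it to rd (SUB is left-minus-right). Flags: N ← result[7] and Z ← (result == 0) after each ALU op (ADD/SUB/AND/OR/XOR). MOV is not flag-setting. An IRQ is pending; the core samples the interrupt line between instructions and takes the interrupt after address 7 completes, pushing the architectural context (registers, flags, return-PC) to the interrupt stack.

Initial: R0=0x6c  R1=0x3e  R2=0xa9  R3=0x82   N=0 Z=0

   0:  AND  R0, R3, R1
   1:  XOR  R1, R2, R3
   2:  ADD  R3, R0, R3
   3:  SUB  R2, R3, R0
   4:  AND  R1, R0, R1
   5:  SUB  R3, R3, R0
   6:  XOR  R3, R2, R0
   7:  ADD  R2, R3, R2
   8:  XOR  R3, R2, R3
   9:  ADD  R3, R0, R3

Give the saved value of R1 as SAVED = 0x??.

SAVED = 0x02

after  0: R0=0x02 R1=0x3e R2=0xa9 R3=0x82  N=0 Z=0
after  1: R0=0x02 R1=0x2b R2=0xa9 R3=0x82  N=0 Z=0
after  2: R0=0x02 R1=0x2b R2=0xa9 R3=0x84  N=1 Z=0
after  3: R0=0x02 R1=0x2b R2=0x82 R3=0x84  N=1 Z=0
after  4: R0=0x02 R1=0x02 R2=0x82 R3=0x84  N=0 Z=0
after  5: R0=0x02 R1=0x02 R2=0x82 R3=0x82  N=1 Z=0
after  6: R0=0x02 R1=0x02 R2=0x82 R3=0x80  N=1 Z=0
after  7: R0=0x02 R1=0x02 R2=0x02 R3=0x80  N=0 Z=0
-- IRQ taken; context saved, return-PC = 8 --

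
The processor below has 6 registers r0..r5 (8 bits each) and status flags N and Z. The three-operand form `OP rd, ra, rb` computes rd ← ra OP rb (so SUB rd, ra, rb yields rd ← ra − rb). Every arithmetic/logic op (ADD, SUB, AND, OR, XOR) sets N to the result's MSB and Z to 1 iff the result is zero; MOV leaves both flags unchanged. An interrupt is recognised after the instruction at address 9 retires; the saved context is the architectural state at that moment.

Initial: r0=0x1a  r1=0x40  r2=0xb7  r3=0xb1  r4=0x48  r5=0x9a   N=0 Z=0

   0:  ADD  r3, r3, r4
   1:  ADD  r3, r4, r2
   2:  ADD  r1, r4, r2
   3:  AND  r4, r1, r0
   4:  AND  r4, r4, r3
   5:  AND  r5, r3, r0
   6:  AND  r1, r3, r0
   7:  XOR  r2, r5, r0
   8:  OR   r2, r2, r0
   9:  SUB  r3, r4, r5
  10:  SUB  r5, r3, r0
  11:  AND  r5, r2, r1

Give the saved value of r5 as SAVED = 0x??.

SAVED = 0x1a

after  0: r0=0x1a r1=0x40 r2=0xb7 r3=0xf9 r4=0x48 r5=0x9a  N=1 Z=0
after  1: r0=0x1a r1=0x40 r2=0xb7 r3=0xff r4=0x48 r5=0x9a  N=1 Z=0
after  2: r0=0x1a r1=0xff r2=0xb7 r3=0xff r4=0x48 r5=0x9a  N=1 Z=0
after  3: r0=0x1a r1=0xff r2=0xb7 r3=0xff r4=0x1a r5=0x9a  N=0 Z=0
after  4: r0=0x1a r1=0xff r2=0xb7 r3=0xff r4=0x1a r5=0x9a  N=0 Z=0
after  5: r0=0x1a r1=0xff r2=0xb7 r3=0xff r4=0x1a r5=0x1a  N=0 Z=0
after  6: r0=0x1a r1=0x1a r2=0xb7 r3=0xff r4=0x1a r5=0x1a  N=0 Z=0
after  7: r0=0x1a r1=0x1a r2=0x00 r3=0xff r4=0x1a r5=0x1a  N=0 Z=1
after  8: r0=0x1a r1=0x1a r2=0x1a r3=0xff r4=0x1a r5=0x1a  N=0 Z=0
after  9: r0=0x1a r1=0x1a r2=0x1a r3=0x00 r4=0x1a r5=0x1a  N=0 Z=1
-- IRQ taken; context saved, return-PC = 10 --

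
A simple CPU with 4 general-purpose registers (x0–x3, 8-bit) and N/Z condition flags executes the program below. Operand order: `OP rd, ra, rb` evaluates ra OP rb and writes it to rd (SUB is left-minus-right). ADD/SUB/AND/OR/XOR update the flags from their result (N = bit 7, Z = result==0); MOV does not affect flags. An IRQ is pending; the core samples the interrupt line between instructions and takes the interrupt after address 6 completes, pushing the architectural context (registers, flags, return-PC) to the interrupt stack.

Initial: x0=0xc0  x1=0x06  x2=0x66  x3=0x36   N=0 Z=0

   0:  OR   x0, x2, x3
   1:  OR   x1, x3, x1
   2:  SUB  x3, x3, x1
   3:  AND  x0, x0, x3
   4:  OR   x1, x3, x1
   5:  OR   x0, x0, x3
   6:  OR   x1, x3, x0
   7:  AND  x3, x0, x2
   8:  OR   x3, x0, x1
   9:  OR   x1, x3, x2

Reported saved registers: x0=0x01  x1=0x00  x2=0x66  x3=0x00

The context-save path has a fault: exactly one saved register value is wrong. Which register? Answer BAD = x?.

after  0: x0=0x76 x1=0x06 x2=0x66 x3=0x36  N=0 Z=0
after  1: x0=0x76 x1=0x36 x2=0x66 x3=0x36  N=0 Z=0
after  2: x0=0x76 x1=0x36 x2=0x66 x3=0x00  N=0 Z=1
after  3: x0=0x00 x1=0x36 x2=0x66 x3=0x00  N=0 Z=1
after  4: x0=0x00 x1=0x36 x2=0x66 x3=0x00  N=0 Z=0
after  5: x0=0x00 x1=0x36 x2=0x66 x3=0x00  N=0 Z=1
after  6: x0=0x00 x1=0x00 x2=0x66 x3=0x00  N=0 Z=1
-- IRQ taken; context saved, return-PC = 7 --
mismatch: x0: reported 0x01 vs actual 0x00

BAD = x0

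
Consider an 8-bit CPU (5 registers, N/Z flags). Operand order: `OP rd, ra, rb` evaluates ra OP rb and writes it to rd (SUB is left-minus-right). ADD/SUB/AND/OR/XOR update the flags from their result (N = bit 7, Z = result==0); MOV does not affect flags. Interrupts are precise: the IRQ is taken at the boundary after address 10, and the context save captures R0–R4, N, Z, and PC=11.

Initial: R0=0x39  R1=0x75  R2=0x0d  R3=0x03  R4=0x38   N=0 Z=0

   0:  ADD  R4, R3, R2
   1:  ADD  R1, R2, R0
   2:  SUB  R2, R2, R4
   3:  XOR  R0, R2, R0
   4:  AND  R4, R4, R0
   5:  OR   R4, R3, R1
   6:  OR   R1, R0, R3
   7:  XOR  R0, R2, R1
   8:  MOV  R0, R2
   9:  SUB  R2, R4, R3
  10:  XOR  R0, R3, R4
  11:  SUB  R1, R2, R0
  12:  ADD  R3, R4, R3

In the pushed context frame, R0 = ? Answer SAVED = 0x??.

SAVED = 0x44

after  0: R0=0x39 R1=0x75 R2=0x0d R3=0x03 R4=0x10  N=0 Z=0
after  1: R0=0x39 R1=0x46 R2=0x0d R3=0x03 R4=0x10  N=0 Z=0
after  2: R0=0x39 R1=0x46 R2=0xfd R3=0x03 R4=0x10  N=1 Z=0
after  3: R0=0xc4 R1=0x46 R2=0xfd R3=0x03 R4=0x10  N=1 Z=0
after  4: R0=0xc4 R1=0x46 R2=0xfd R3=0x03 R4=0x00  N=0 Z=1
after  5: R0=0xc4 R1=0x46 R2=0xfd R3=0x03 R4=0x47  N=0 Z=0
after  6: R0=0xc4 R1=0xc7 R2=0xfd R3=0x03 R4=0x47  N=1 Z=0
after  7: R0=0x3a R1=0xc7 R2=0xfd R3=0x03 R4=0x47  N=0 Z=0
after  8: R0=0xfd R1=0xc7 R2=0xfd R3=0x03 R4=0x47  N=0 Z=0
after  9: R0=0xfd R1=0xc7 R2=0x44 R3=0x03 R4=0x47  N=0 Z=0
after 10: R0=0x44 R1=0xc7 R2=0x44 R3=0x03 R4=0x47  N=0 Z=0
-- IRQ taken; context saved, return-PC = 11 --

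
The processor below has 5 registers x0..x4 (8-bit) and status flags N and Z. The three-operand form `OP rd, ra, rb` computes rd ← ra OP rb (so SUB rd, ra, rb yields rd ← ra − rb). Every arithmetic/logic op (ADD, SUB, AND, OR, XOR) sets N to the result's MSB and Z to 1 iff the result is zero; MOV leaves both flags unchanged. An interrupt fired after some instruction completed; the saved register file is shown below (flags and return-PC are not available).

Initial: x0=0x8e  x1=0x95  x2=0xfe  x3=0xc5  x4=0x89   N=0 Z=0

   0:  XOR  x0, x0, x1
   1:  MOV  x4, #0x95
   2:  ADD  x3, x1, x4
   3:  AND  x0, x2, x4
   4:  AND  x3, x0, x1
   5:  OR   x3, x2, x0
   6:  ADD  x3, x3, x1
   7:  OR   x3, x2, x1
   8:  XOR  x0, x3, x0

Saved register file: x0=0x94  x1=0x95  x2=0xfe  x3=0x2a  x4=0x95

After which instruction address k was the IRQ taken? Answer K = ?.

K = 3

after  0: x0=0x1b x1=0x95 x2=0xfe x3=0xc5 x4=0x89  N=0 Z=0
after  1: x0=0x1b x1=0x95 x2=0xfe x3=0xc5 x4=0x95  N=0 Z=0
after  2: x0=0x1b x1=0x95 x2=0xfe x3=0x2a x4=0x95  N=0 Z=0
after  3: x0=0x94 x1=0x95 x2=0xfe x3=0x2a x4=0x95  N=1 Z=0
-- IRQ taken; context saved, return-PC = 4 --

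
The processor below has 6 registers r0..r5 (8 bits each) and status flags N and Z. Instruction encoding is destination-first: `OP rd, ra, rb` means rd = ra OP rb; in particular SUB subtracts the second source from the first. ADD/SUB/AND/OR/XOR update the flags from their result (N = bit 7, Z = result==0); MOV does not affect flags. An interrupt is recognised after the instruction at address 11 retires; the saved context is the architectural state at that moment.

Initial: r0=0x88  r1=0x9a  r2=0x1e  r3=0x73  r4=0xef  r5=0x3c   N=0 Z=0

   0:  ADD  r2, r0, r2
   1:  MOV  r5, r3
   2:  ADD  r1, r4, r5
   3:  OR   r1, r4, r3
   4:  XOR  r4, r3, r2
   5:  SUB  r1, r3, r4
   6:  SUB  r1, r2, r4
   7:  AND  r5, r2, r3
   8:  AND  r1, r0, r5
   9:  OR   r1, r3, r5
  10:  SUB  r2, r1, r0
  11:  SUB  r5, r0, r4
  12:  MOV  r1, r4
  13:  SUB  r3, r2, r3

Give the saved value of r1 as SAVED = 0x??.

after  0: r0=0x88 r1=0x9a r2=0xa6 r3=0x73 r4=0xef r5=0x3c  N=1 Z=0
after  1: r0=0x88 r1=0x9a r2=0xa6 r3=0x73 r4=0xef r5=0x73  N=1 Z=0
after  2: r0=0x88 r1=0x62 r2=0xa6 r3=0x73 r4=0xef r5=0x73  N=0 Z=0
after  3: r0=0x88 r1=0xff r2=0xa6 r3=0x73 r4=0xef r5=0x73  N=1 Z=0
after  4: r0=0x88 r1=0xff r2=0xa6 r3=0x73 r4=0xd5 r5=0x73  N=1 Z=0
after  5: r0=0x88 r1=0x9e r2=0xa6 r3=0x73 r4=0xd5 r5=0x73  N=1 Z=0
after  6: r0=0x88 r1=0xd1 r2=0xa6 r3=0x73 r4=0xd5 r5=0x73  N=1 Z=0
after  7: r0=0x88 r1=0xd1 r2=0xa6 r3=0x73 r4=0xd5 r5=0x22  N=0 Z=0
after  8: r0=0x88 r1=0x00 r2=0xa6 r3=0x73 r4=0xd5 r5=0x22  N=0 Z=1
after  9: r0=0x88 r1=0x73 r2=0xa6 r3=0x73 r4=0xd5 r5=0x22  N=0 Z=0
after 10: r0=0x88 r1=0x73 r2=0xeb r3=0x73 r4=0xd5 r5=0x22  N=1 Z=0
after 11: r0=0x88 r1=0x73 r2=0xeb r3=0x73 r4=0xd5 r5=0xb3  N=1 Z=0
-- IRQ taken; context saved, return-PC = 12 --

SAVED = 0x73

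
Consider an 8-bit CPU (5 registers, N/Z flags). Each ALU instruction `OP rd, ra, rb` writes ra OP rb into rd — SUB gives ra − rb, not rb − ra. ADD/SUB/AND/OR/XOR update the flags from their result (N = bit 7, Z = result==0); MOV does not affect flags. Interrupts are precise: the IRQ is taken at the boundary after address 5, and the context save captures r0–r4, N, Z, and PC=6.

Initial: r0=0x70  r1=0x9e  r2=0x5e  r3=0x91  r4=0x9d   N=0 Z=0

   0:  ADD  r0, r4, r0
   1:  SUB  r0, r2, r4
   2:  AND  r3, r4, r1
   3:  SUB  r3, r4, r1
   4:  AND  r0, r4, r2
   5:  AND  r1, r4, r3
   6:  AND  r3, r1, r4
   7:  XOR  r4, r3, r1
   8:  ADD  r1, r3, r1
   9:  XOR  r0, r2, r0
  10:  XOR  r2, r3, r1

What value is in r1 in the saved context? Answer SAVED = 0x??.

SAVED = 0x9d

after  0: r0=0x0d r1=0x9e r2=0x5e r3=0x91 r4=0x9d  N=0 Z=0
after  1: r0=0xc1 r1=0x9e r2=0x5e r3=0x91 r4=0x9d  N=1 Z=0
after  2: r0=0xc1 r1=0x9e r2=0x5e r3=0x9c r4=0x9d  N=1 Z=0
after  3: r0=0xc1 r1=0x9e r2=0x5e r3=0xff r4=0x9d  N=1 Z=0
after  4: r0=0x1c r1=0x9e r2=0x5e r3=0xff r4=0x9d  N=0 Z=0
after  5: r0=0x1c r1=0x9d r2=0x5e r3=0xff r4=0x9d  N=1 Z=0
-- IRQ taken; context saved, return-PC = 6 --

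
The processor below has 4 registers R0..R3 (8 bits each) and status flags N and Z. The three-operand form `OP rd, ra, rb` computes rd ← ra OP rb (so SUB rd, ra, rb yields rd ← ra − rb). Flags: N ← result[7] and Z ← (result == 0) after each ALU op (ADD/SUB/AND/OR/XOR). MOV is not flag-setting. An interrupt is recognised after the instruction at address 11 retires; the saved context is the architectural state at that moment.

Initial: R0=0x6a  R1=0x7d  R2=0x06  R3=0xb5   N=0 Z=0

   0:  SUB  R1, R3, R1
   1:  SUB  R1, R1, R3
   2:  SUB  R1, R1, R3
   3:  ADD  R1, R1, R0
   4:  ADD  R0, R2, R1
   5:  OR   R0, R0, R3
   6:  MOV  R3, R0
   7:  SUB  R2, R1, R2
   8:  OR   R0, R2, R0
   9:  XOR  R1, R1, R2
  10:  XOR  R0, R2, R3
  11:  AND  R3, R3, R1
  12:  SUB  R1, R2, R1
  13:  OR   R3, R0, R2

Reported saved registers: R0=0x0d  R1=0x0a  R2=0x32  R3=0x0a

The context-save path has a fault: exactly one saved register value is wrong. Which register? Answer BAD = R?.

BAD = R0

after  0: R0=0x6a R1=0x38 R2=0x06 R3=0xb5  N=0 Z=0
after  1: R0=0x6a R1=0x83 R2=0x06 R3=0xb5  N=1 Z=0
after  2: R0=0x6a R1=0xce R2=0x06 R3=0xb5  N=1 Z=0
after  3: R0=0x6a R1=0x38 R2=0x06 R3=0xb5  N=0 Z=0
after  4: R0=0x3e R1=0x38 R2=0x06 R3=0xb5  N=0 Z=0
after  5: R0=0xbf R1=0x38 R2=0x06 R3=0xb5  N=1 Z=0
after  6: R0=0xbf R1=0x38 R2=0x06 R3=0xbf  N=1 Z=0
after  7: R0=0xbf R1=0x38 R2=0x32 R3=0xbf  N=0 Z=0
after  8: R0=0xbf R1=0x38 R2=0x32 R3=0xbf  N=1 Z=0
after  9: R0=0xbf R1=0x0a R2=0x32 R3=0xbf  N=0 Z=0
after 10: R0=0x8d R1=0x0a R2=0x32 R3=0xbf  N=1 Z=0
after 11: R0=0x8d R1=0x0a R2=0x32 R3=0x0a  N=0 Z=0
-- IRQ taken; context saved, return-PC = 12 --
mismatch: R0: reported 0x0d vs actual 0x8d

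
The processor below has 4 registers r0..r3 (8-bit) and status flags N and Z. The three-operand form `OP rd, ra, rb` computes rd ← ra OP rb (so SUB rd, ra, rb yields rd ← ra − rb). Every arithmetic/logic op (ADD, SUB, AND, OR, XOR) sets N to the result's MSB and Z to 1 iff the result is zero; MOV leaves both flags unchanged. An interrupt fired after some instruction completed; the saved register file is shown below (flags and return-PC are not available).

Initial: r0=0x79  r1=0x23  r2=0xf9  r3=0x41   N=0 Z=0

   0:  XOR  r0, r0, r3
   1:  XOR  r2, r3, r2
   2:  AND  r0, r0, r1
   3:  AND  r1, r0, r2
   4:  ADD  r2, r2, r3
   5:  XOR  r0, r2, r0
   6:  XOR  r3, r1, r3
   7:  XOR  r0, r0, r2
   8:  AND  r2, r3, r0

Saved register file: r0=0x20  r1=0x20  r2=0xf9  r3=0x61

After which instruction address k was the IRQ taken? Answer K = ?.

K = 7

after  0: r0=0x38 r1=0x23 r2=0xf9 r3=0x41  N=0 Z=0
after  1: r0=0x38 r1=0x23 r2=0xb8 r3=0x41  N=1 Z=0
after  2: r0=0x20 r1=0x23 r2=0xb8 r3=0x41  N=0 Z=0
after  3: r0=0x20 r1=0x20 r2=0xb8 r3=0x41  N=0 Z=0
after  4: r0=0x20 r1=0x20 r2=0xf9 r3=0x41  N=1 Z=0
after  5: r0=0xd9 r1=0x20 r2=0xf9 r3=0x41  N=1 Z=0
after  6: r0=0xd9 r1=0x20 r2=0xf9 r3=0x61  N=0 Z=0
after  7: r0=0x20 r1=0x20 r2=0xf9 r3=0x61  N=0 Z=0
-- IRQ taken; context saved, return-PC = 8 --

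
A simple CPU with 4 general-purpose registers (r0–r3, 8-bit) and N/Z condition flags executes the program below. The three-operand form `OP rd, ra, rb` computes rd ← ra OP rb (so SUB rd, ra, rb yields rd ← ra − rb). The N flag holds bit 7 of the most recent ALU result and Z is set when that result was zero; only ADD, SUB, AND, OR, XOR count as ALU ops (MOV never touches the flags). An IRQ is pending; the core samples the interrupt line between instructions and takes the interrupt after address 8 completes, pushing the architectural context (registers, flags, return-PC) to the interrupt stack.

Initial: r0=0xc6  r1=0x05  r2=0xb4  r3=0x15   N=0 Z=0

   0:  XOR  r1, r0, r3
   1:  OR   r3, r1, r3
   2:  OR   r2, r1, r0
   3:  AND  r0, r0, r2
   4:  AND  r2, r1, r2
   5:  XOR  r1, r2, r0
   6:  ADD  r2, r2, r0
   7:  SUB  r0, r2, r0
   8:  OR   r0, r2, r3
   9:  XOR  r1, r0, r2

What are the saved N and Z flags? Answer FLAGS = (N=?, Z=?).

after  0: r0=0xc6 r1=0xd3 r2=0xb4 r3=0x15  N=1 Z=0
after  1: r0=0xc6 r1=0xd3 r2=0xb4 r3=0xd7  N=1 Z=0
after  2: r0=0xc6 r1=0xd3 r2=0xd7 r3=0xd7  N=1 Z=0
after  3: r0=0xc6 r1=0xd3 r2=0xd7 r3=0xd7  N=1 Z=0
after  4: r0=0xc6 r1=0xd3 r2=0xd3 r3=0xd7  N=1 Z=0
after  5: r0=0xc6 r1=0x15 r2=0xd3 r3=0xd7  N=0 Z=0
after  6: r0=0xc6 r1=0x15 r2=0x99 r3=0xd7  N=1 Z=0
after  7: r0=0xd3 r1=0x15 r2=0x99 r3=0xd7  N=1 Z=0
after  8: r0=0xdf r1=0x15 r2=0x99 r3=0xd7  N=1 Z=0
-- IRQ taken; context saved, return-PC = 9 --

FLAGS = (N=1, Z=0)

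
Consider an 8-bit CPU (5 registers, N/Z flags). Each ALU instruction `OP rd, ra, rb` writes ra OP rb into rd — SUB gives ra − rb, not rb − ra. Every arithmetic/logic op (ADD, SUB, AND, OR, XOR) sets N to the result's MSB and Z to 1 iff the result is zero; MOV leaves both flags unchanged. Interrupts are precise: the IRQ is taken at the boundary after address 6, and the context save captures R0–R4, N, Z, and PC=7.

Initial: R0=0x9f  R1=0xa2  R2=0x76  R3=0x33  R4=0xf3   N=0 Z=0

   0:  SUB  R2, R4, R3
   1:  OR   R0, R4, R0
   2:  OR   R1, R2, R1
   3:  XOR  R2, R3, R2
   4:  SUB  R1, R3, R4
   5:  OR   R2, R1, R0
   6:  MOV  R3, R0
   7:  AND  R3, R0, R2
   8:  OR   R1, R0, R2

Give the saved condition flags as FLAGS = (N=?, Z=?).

FLAGS = (N=1, Z=0)

after  0: R0=0x9f R1=0xa2 R2=0xc0 R3=0x33 R4=0xf3  N=1 Z=0
after  1: R0=0xff R1=0xa2 R2=0xc0 R3=0x33 R4=0xf3  N=1 Z=0
after  2: R0=0xff R1=0xe2 R2=0xc0 R3=0x33 R4=0xf3  N=1 Z=0
after  3: R0=0xff R1=0xe2 R2=0xf3 R3=0x33 R4=0xf3  N=1 Z=0
after  4: R0=0xff R1=0x40 R2=0xf3 R3=0x33 R4=0xf3  N=0 Z=0
after  5: R0=0xff R1=0x40 R2=0xff R3=0x33 R4=0xf3  N=1 Z=0
after  6: R0=0xff R1=0x40 R2=0xff R3=0xff R4=0xf3  N=1 Z=0
-- IRQ taken; context saved, return-PC = 7 --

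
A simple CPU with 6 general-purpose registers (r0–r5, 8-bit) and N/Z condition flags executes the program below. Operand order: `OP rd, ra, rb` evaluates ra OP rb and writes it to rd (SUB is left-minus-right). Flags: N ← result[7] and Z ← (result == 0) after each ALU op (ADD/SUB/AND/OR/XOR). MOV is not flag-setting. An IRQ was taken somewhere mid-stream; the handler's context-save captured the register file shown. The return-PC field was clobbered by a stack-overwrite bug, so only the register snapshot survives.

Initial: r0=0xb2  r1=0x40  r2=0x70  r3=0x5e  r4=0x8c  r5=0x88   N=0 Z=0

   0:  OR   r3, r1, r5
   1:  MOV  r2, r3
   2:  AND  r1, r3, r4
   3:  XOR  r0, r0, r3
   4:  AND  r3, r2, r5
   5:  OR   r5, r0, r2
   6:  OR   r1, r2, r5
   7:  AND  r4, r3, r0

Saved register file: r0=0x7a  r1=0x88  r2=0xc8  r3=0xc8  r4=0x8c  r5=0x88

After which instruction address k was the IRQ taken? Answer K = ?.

after  0: r0=0xb2 r1=0x40 r2=0x70 r3=0xc8 r4=0x8c r5=0x88  N=1 Z=0
after  1: r0=0xb2 r1=0x40 r2=0xc8 r3=0xc8 r4=0x8c r5=0x88  N=1 Z=0
after  2: r0=0xb2 r1=0x88 r2=0xc8 r3=0xc8 r4=0x8c r5=0x88  N=1 Z=0
after  3: r0=0x7a r1=0x88 r2=0xc8 r3=0xc8 r4=0x8c r5=0x88  N=0 Z=0
-- IRQ taken; context saved, return-PC = 4 --

K = 3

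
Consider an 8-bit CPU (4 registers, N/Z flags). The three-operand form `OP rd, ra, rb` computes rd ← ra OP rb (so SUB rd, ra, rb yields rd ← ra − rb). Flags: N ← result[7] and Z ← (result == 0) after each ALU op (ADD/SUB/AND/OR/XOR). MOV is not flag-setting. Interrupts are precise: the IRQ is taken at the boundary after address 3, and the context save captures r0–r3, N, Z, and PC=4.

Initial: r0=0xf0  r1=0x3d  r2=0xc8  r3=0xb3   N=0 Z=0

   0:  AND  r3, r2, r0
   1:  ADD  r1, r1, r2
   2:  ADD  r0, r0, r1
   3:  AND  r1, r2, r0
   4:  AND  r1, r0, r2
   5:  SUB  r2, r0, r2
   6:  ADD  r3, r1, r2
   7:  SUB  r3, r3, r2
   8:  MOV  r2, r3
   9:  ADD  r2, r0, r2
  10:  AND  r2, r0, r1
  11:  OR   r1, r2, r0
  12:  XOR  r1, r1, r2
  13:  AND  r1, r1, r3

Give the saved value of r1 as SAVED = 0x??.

SAVED = 0xc0

after  0: r0=0xf0 r1=0x3d r2=0xc8 r3=0xc0  N=1 Z=0
after  1: r0=0xf0 r1=0x05 r2=0xc8 r3=0xc0  N=0 Z=0
after  2: r0=0xf5 r1=0x05 r2=0xc8 r3=0xc0  N=1 Z=0
after  3: r0=0xf5 r1=0xc0 r2=0xc8 r3=0xc0  N=1 Z=0
-- IRQ taken; context saved, return-PC = 4 --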